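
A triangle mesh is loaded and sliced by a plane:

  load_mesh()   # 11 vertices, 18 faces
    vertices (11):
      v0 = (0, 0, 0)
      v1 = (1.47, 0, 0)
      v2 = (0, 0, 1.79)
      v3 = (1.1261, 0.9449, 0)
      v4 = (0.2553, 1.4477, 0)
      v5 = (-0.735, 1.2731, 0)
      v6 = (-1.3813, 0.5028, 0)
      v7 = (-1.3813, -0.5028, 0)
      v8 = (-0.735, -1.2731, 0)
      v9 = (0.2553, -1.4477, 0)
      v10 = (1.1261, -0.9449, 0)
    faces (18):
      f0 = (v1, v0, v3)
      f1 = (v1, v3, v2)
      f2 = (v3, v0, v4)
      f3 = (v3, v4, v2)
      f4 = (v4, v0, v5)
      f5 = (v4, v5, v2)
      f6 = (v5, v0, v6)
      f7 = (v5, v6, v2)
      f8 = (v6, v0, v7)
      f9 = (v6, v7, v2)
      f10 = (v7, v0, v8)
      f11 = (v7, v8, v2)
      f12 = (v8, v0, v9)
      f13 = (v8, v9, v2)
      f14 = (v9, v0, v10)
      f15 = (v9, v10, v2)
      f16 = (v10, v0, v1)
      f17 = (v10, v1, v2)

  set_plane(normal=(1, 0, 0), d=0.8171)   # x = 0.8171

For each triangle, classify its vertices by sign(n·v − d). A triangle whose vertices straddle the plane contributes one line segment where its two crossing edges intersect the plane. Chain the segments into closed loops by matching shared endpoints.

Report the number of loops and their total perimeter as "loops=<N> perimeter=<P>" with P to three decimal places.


Straddling triangles (8 of 18):
  (v1,v0,v3) [+-+] → (0.8171, 0, 0)–(0.8171, 0.685621, 0)  len=0.6856
  (v1,v3,v2) [++-] → (0.8171, 0.685621, 0.491173)–(0.8171, 0, 0.795028)  len=0.7499
  (v3,v0,v4) [+--] → (0.8171, 0.685621, 0)–(0.8171, 1.12332, 0)  len=0.4377
  (v3,v4,v2) [+--] → (0.8171, 1.12332, 0)–(0.8171, 0.685621, 0.491173)  len=0.6579
  (v9,v0,v10) [--+] → (0.8171, -0.685621, 0)–(0.8171, -1.12332, 0)  len=0.4377
  (v9,v10,v2) [-+-] → (0.8171, -1.12332, 0)–(0.8171, -0.685621, 0.491173)  len=0.6579
  (v10,v0,v1) [+-+] → (0.8171, -0.685621, 0)–(0.8171, 0, 0)  len=0.6856
  (v10,v1,v2) [++-] → (0.8171, 0, 0.795028)–(0.8171, -0.685621, 0.491173)  len=0.7499

Chained into 1 loop(s):
  loop 1: 8 segments, perimeter = 5.0623
Total perimeter = 5.062

loops=1 perimeter=5.062


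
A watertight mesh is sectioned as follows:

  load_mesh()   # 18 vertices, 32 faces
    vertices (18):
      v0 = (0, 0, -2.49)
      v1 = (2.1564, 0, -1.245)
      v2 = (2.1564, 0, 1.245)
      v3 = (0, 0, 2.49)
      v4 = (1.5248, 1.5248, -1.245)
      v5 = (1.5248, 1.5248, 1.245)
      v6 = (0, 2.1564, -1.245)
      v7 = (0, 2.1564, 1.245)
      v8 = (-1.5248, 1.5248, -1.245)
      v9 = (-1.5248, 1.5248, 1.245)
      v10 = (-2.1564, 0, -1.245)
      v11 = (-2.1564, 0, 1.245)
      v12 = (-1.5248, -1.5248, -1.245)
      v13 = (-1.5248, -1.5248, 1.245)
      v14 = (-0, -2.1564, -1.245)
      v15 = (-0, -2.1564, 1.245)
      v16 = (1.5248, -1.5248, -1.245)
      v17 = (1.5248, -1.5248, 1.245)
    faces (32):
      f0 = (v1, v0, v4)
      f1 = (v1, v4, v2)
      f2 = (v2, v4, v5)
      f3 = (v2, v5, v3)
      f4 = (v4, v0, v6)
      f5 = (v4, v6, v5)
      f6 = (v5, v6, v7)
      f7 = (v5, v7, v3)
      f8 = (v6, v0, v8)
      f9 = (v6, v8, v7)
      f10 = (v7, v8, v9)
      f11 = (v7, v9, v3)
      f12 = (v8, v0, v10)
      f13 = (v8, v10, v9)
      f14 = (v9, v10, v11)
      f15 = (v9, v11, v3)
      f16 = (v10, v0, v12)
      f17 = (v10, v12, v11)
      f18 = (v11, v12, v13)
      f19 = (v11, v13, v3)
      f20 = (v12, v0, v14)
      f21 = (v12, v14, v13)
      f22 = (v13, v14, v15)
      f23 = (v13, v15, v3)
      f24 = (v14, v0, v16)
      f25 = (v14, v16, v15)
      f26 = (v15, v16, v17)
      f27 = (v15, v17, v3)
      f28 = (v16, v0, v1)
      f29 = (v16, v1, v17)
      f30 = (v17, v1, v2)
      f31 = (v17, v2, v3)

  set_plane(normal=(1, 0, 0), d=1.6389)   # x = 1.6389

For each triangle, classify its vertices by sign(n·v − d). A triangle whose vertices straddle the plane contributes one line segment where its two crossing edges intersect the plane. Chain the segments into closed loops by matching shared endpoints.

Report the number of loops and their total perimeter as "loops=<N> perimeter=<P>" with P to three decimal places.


Straddling triangles (8 of 32):
  (v1,v0,v4) [+--] → (1.6389, 0, -1.54378)–(1.6389, 1.24934, -1.245)  len=1.2846
  (v1,v4,v2) [+-+] → (1.6389, 1.24934, -1.245)–(1.6389, 1.24934, -0.795176)  len=0.4498
  (v2,v4,v5) [+--] → (1.6389, 1.24934, -0.795176)–(1.6389, 1.24934, 1.245)  len=2.0402
  (v2,v5,v3) [+--] → (1.6389, 1.24934, 1.245)–(1.6389, 0, 1.54378)  len=1.2846
  (v16,v0,v1) [--+] → (1.6389, 0, -1.54378)–(1.6389, -1.24934, -1.245)  len=1.2846
  (v16,v1,v17) [-+-] → (1.6389, -1.24934, -1.245)–(1.6389, -1.24934, 0.795176)  len=2.0402
  (v17,v1,v2) [-++] → (1.6389, -1.24934, 0.795176)–(1.6389, -1.24934, 1.245)  len=0.4498
  (v17,v2,v3) [-+-] → (1.6389, -1.24934, 1.245)–(1.6389, 0, 1.54378)  len=1.2846

Chained into 1 loop(s):
  loop 1: 8 segments, perimeter = 10.1183
Total perimeter = 10.118

loops=1 perimeter=10.118


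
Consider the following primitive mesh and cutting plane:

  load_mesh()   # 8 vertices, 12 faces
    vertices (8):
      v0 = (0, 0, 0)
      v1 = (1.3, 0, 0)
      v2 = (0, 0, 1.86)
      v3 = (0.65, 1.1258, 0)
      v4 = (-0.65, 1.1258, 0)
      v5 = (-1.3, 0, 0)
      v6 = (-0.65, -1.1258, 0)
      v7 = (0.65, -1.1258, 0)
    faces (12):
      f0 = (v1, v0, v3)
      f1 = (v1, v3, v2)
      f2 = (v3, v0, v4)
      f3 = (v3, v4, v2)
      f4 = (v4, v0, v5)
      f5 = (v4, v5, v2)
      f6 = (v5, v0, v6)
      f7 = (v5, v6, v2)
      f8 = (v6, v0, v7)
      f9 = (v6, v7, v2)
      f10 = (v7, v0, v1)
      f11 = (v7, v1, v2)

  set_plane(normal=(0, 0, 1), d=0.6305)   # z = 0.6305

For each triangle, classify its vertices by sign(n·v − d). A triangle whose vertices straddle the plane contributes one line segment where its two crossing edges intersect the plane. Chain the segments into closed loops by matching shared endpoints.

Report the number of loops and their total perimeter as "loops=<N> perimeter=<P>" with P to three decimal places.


Straddling triangles (6 of 12):
  (v1,v3,v2) [--+] → (0.429664, 0.744178, 0.6305)–(0.859328, 0, 0.6305)  len=0.8593
  (v3,v4,v2) [--+] → (-0.429664, 0.744178, 0.6305)–(0.429664, 0.744178, 0.6305)  len=0.8593
  (v4,v5,v2) [--+] → (-0.859328, 0, 0.6305)–(-0.429664, 0.744178, 0.6305)  len=0.8593
  (v5,v6,v2) [--+] → (-0.429664, -0.744178, 0.6305)–(-0.859328, 0, 0.6305)  len=0.8593
  (v6,v7,v2) [--+] → (0.429664, -0.744178, 0.6305)–(-0.429664, -0.744178, 0.6305)  len=0.8593
  (v7,v1,v2) [--+] → (0.859328, 0, 0.6305)–(0.429664, -0.744178, 0.6305)  len=0.8593

Chained into 1 loop(s):
  loop 1: 6 segments, perimeter = 5.1559
Total perimeter = 5.156

loops=1 perimeter=5.156


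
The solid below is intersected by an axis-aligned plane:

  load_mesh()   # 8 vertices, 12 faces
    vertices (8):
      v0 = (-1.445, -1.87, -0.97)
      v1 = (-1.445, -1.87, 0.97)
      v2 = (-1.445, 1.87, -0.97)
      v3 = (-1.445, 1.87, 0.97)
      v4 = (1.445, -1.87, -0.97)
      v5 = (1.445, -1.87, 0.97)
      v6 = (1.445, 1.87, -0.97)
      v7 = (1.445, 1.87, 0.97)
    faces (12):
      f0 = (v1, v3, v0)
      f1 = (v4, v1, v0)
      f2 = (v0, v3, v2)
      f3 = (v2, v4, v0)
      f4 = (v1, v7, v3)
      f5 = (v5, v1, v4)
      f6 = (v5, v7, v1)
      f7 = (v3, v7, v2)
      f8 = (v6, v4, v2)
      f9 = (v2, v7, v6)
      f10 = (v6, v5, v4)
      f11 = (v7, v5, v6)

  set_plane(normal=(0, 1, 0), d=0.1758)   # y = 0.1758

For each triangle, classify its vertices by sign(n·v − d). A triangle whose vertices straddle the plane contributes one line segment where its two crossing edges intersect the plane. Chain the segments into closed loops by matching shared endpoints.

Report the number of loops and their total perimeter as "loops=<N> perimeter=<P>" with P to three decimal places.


Straddling triangles (8 of 12):
  (v1,v3,v0) [-+-] → (-1.445, 0.1758, 0.97)–(-1.445, 0.1758, 0.0911904)  len=0.8788
  (v0,v3,v2) [-++] → (-1.445, 0.1758, 0.0911904)–(-1.445, 0.1758, -0.97)  len=1.0612
  (v2,v4,v0) [+--] → (-0.135845, 0.1758, -0.97)–(-1.445, 0.1758, -0.97)  len=1.3092
  (v1,v7,v3) [-++] → (0.135845, 0.1758, 0.97)–(-1.445, 0.1758, 0.97)  len=1.5808
  (v5,v7,v1) [-+-] → (1.445, 0.1758, 0.97)–(0.135845, 0.1758, 0.97)  len=1.3092
  (v6,v4,v2) [+-+] → (1.445, 0.1758, -0.97)–(-0.135845, 0.1758, -0.97)  len=1.5808
  (v6,v5,v4) [+--] → (1.445, 0.1758, -0.0911904)–(1.445, 0.1758, -0.97)  len=0.8788
  (v7,v5,v6) [+-+] → (1.445, 0.1758, 0.97)–(1.445, 0.1758, -0.0911904)  len=1.0612

Chained into 1 loop(s):
  loop 1: 8 segments, perimeter = 9.6600
Total perimeter = 9.660

loops=1 perimeter=9.660


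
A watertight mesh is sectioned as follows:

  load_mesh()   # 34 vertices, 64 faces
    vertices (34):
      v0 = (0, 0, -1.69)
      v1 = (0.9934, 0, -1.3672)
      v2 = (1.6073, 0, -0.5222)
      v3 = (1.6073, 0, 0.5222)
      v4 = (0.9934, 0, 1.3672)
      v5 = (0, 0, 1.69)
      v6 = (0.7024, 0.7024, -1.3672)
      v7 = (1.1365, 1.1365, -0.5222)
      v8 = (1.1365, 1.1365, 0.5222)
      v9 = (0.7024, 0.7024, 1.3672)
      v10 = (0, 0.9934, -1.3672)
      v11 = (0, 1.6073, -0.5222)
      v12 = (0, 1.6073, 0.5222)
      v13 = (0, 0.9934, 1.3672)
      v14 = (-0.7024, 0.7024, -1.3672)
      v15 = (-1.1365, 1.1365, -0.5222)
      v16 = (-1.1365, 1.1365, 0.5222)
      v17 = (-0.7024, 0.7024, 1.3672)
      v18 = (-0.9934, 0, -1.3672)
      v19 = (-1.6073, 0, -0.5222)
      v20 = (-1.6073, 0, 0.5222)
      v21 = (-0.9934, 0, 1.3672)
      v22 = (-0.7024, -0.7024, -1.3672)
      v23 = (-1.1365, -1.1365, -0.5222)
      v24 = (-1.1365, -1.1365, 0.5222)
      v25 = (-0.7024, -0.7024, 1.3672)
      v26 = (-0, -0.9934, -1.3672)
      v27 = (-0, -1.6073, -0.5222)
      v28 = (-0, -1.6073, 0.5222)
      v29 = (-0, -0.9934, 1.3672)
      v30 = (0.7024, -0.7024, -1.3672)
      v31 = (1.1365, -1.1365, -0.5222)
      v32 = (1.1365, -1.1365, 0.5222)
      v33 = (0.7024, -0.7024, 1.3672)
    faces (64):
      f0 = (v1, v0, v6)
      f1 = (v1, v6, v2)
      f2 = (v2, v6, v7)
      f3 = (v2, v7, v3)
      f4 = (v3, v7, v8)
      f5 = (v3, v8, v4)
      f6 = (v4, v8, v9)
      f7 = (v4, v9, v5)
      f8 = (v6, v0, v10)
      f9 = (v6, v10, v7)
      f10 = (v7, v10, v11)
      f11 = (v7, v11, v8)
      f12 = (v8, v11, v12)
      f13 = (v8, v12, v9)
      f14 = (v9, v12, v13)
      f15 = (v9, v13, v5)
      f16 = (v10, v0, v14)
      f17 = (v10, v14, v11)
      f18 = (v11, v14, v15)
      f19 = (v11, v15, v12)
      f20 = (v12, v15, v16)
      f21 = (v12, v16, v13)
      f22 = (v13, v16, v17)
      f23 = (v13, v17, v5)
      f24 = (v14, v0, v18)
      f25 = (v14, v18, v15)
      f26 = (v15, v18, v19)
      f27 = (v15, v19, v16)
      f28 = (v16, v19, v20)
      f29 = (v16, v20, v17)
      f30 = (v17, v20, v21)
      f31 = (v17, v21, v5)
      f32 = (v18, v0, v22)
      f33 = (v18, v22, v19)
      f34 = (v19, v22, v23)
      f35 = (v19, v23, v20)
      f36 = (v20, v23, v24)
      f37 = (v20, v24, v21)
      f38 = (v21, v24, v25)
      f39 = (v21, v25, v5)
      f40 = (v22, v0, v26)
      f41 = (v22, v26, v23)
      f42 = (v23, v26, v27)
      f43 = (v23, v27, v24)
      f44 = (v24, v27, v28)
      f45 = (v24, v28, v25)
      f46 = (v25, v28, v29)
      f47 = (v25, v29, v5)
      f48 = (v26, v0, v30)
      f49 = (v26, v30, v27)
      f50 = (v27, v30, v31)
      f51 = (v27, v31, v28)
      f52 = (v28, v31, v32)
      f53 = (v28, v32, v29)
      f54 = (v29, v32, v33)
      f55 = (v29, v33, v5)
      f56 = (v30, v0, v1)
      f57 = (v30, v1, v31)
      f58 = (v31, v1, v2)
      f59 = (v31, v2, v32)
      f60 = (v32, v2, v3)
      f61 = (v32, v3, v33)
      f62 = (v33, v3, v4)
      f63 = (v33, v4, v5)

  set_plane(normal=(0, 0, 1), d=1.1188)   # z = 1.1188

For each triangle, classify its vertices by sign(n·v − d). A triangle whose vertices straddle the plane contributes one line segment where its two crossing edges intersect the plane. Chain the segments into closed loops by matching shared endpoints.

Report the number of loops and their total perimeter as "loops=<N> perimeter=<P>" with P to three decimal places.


loops=1 perimeter=7.187

Straddling triangles (16 of 64):
  (v3,v8,v4) [--+] → (1.03547, 0.334091, 1.1188)–(1.17386, 0, 1.1188)  len=0.3616
  (v4,v8,v9) [+-+] → (1.03547, 0.334091, 1.1188)–(0.83001, 0.83001, 1.1188)  len=0.5368
  (v8,v12,v9) [--+] → (0.495919, 0.968408, 1.1188)–(0.83001, 0.83001, 1.1188)  len=0.3616
  (v9,v12,v13) [+-+] → (0.495919, 0.968408, 1.1188)–(0, 1.17386, 1.1188)  len=0.5368
  (v12,v16,v13) [--+] → (-0.334091, 1.03547, 1.1188)–(0, 1.17386, 1.1188)  len=0.3616
  (v13,v16,v17) [+-+] → (-0.334091, 1.03547, 1.1188)–(-0.83001, 0.83001, 1.1188)  len=0.5368
  (v16,v20,v17) [--+] → (-0.968408, 0.495919, 1.1188)–(-0.83001, 0.83001, 1.1188)  len=0.3616
  (v17,v20,v21) [+-+] → (-0.968408, 0.495919, 1.1188)–(-1.17386, 0, 1.1188)  len=0.5368
  (v20,v24,v21) [--+] → (-1.03547, -0.334091, 1.1188)–(-1.17386, 0, 1.1188)  len=0.3616
  (v21,v24,v25) [+-+] → (-1.03547, -0.334091, 1.1188)–(-0.83001, -0.83001, 1.1188)  len=0.5368
  (v24,v28,v25) [--+] → (-0.495919, -0.968408, 1.1188)–(-0.83001, -0.83001, 1.1188)  len=0.3616
  (v25,v28,v29) [+-+] → (-0.495919, -0.968408, 1.1188)–(0, -1.17386, 1.1188)  len=0.5368
  (v28,v32,v29) [--+] → (0.334091, -1.03547, 1.1188)–(0, -1.17386, 1.1188)  len=0.3616
  (v29,v32,v33) [+-+] → (0.334091, -1.03547, 1.1188)–(0.83001, -0.83001, 1.1188)  len=0.5368
  (v32,v3,v33) [--+] → (0.968408, -0.495919, 1.1188)–(0.83001, -0.83001, 1.1188)  len=0.3616
  (v33,v3,v4) [+-+] → (0.968408, -0.495919, 1.1188)–(1.17386, 0, 1.1188)  len=0.5368

Chained into 1 loop(s):
  loop 1: 16 segments, perimeter = 7.1873
Total perimeter = 7.187


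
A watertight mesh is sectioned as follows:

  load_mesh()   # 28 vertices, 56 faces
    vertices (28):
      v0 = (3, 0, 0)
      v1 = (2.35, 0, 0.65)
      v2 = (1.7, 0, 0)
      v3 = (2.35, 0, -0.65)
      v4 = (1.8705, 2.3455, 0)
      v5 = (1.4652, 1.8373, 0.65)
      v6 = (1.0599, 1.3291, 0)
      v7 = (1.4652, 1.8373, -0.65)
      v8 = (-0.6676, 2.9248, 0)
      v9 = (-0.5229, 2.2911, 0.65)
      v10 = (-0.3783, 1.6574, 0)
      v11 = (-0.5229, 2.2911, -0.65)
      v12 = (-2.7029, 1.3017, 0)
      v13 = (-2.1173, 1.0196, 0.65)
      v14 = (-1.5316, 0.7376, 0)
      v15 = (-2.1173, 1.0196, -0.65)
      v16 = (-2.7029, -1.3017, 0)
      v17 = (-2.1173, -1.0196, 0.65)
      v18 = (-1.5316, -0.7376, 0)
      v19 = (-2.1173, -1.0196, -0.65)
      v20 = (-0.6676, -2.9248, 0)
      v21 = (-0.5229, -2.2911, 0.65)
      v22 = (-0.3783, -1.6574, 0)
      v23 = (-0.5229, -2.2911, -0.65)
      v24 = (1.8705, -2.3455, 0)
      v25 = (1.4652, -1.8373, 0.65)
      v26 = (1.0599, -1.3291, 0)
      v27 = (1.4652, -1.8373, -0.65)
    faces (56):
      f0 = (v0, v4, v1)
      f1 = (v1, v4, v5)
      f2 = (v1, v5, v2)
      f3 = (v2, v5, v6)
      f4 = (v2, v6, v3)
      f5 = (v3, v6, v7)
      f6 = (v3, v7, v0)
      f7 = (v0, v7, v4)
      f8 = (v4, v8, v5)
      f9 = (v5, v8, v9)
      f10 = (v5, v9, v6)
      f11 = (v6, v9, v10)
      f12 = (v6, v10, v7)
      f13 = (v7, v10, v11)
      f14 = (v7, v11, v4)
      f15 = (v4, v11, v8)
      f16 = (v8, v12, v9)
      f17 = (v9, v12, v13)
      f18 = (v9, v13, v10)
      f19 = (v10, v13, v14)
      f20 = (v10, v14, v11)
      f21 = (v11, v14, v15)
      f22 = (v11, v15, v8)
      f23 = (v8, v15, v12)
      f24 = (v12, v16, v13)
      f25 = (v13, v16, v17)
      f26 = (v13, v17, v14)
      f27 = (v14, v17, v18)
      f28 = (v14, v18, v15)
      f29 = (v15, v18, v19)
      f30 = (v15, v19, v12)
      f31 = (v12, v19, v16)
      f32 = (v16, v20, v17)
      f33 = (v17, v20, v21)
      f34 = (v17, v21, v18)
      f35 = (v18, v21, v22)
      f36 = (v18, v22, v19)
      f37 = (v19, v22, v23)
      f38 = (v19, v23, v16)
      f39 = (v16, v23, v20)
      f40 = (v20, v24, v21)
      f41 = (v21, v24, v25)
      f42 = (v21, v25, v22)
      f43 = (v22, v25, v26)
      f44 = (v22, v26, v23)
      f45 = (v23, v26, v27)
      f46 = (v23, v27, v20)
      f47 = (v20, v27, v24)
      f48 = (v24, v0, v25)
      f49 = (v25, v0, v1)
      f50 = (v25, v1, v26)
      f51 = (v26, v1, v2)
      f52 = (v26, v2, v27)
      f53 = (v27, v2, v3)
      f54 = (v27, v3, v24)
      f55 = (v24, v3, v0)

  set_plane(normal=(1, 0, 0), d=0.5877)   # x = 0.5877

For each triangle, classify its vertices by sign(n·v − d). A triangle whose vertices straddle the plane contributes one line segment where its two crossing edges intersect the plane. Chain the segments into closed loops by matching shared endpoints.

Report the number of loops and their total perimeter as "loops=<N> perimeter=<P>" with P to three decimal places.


Straddling triangles (16 of 56):
  (v4,v8,v5) [+-+] → (0.5877, 2.63829, 0)–(0.5877, 2.28473, 0.38257)  len=0.5209
  (v5,v8,v9) [+--] → (0.5877, 2.28473, 0.38257)–(0.5877, 2.0376, 0.65)  len=0.3641
  (v5,v9,v6) [+-+] → (0.5877, 2.0376, 0.65)–(0.5877, 1.6161, 0.193916)  len=0.6210
  (v6,v9,v10) [+--] → (0.5877, 1.6161, 0.193916)–(0.5877, 1.43689, 0)  len=0.2640
  (v6,v10,v7) [+-+] → (0.5877, 1.43689, 0)–(0.5877, 1.75167, -0.340602)  len=0.4638
  (v7,v10,v11) [+--] → (0.5877, 1.75167, -0.340602)–(0.5877, 2.0376, -0.65)  len=0.4213
  (v7,v11,v4) [+-+] → (0.5877, 2.0376, -0.65)–(0.5877, 2.31634, -0.348383)  len=0.4107
  (v4,v11,v8) [+--] → (0.5877, 2.31634, -0.348383)–(0.5877, 2.63829, 0)  len=0.4744
  (v20,v24,v21) [-+-] → (0.5877, -2.63829, 0)–(0.5877, -2.31634, 0.348383)  len=0.4744
  (v21,v24,v25) [-++] → (0.5877, -2.31634, 0.348383)–(0.5877, -2.0376, 0.65)  len=0.4107
  (v21,v25,v22) [-+-] → (0.5877, -2.0376, 0.65)–(0.5877, -1.75167, 0.340602)  len=0.4213
  (v22,v25,v26) [-++] → (0.5877, -1.75167, 0.340602)–(0.5877, -1.43689, 0)  len=0.4638
  (v22,v26,v23) [-+-] → (0.5877, -1.43689, 0)–(0.5877, -1.6161, -0.193916)  len=0.2640
  (v23,v26,v27) [-++] → (0.5877, -1.6161, -0.193916)–(0.5877, -2.0376, -0.65)  len=0.6210
  (v23,v27,v20) [-+-] → (0.5877, -2.0376, -0.65)–(0.5877, -2.28473, -0.38257)  len=0.3641
  (v20,v27,v24) [-++] → (0.5877, -2.28473, -0.38257)–(0.5877, -2.63829, 0)  len=0.5209

Chained into 2 loop(s):
  loop 1: 8 segments, perimeter = 3.5403
  loop 2: 8 segments, perimeter = 3.5403
Total perimeter = 7.081

loops=2 perimeter=7.081


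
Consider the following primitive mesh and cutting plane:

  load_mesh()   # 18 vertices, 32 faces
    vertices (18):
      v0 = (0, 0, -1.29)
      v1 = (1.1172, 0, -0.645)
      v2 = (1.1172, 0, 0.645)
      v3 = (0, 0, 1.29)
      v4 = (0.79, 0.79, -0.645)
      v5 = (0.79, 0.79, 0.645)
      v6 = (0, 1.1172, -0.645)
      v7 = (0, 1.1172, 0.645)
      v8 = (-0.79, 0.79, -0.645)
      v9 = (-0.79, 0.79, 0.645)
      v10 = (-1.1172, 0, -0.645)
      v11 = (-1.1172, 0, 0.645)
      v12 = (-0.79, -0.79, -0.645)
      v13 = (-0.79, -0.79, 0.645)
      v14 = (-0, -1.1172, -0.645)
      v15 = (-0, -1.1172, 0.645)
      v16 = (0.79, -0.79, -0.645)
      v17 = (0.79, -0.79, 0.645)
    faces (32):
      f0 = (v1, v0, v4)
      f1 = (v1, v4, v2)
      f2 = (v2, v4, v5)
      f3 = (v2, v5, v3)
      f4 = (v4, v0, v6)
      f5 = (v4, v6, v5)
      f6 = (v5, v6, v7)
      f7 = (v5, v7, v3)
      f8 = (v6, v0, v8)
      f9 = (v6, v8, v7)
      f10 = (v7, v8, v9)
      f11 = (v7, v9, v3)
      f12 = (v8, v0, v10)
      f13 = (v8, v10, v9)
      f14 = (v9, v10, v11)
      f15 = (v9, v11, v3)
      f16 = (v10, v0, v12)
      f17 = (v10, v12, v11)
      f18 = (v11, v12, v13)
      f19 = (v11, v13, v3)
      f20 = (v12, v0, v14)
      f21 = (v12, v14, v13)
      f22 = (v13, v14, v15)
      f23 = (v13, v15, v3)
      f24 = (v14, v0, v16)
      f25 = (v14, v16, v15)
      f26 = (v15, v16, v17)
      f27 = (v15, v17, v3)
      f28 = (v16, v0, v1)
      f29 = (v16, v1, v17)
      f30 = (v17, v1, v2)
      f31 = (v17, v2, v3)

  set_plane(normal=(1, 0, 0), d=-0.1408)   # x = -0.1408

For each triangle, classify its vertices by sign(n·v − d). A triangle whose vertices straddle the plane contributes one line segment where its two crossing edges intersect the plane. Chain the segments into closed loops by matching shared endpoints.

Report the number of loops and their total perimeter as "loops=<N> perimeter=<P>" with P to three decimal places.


loops=1 perimeter=7.399

Straddling triangles (12 of 32):
  (v6,v0,v8) [++-] → (-0.1408, 0.1408, -1.17504)–(-0.1408, 1.05888, -0.645)  len=1.0601
  (v6,v8,v7) [+-+] → (-0.1408, 1.05888, -0.645)–(-0.1408, 1.05888, 0.415086)  len=1.0601
  (v7,v8,v9) [+--] → (-0.1408, 1.05888, 0.415086)–(-0.1408, 1.05888, 0.645)  len=0.2299
  (v7,v9,v3) [+-+] → (-0.1408, 1.05888, 0.645)–(-0.1408, 0.1408, 1.17504)  len=1.0601
  (v8,v0,v10) [-+-] → (-0.1408, 0.1408, -1.17504)–(-0.1408, 0, -1.20871)  len=0.1448
  (v9,v11,v3) [--+] → (-0.1408, 0, 1.20871)–(-0.1408, 0.1408, 1.17504)  len=0.1448
  (v10,v0,v12) [-+-] → (-0.1408, 0, -1.20871)–(-0.1408, -0.1408, -1.17504)  len=0.1448
  (v11,v13,v3) [--+] → (-0.1408, -0.1408, 1.17504)–(-0.1408, 0, 1.20871)  len=0.1448
  (v12,v0,v14) [-++] → (-0.1408, -0.1408, -1.17504)–(-0.1408, -1.05888, -0.645)  len=1.0601
  (v12,v14,v13) [-+-] → (-0.1408, -1.05888, -0.645)–(-0.1408, -1.05888, -0.415086)  len=0.2299
  (v13,v14,v15) [-++] → (-0.1408, -1.05888, -0.415086)–(-0.1408, -1.05888, 0.645)  len=1.0601
  (v13,v15,v3) [-++] → (-0.1408, -1.05888, 0.645)–(-0.1408, -0.1408, 1.17504)  len=1.0601

Chained into 1 loop(s):
  loop 1: 12 segments, perimeter = 7.3995
Total perimeter = 7.399


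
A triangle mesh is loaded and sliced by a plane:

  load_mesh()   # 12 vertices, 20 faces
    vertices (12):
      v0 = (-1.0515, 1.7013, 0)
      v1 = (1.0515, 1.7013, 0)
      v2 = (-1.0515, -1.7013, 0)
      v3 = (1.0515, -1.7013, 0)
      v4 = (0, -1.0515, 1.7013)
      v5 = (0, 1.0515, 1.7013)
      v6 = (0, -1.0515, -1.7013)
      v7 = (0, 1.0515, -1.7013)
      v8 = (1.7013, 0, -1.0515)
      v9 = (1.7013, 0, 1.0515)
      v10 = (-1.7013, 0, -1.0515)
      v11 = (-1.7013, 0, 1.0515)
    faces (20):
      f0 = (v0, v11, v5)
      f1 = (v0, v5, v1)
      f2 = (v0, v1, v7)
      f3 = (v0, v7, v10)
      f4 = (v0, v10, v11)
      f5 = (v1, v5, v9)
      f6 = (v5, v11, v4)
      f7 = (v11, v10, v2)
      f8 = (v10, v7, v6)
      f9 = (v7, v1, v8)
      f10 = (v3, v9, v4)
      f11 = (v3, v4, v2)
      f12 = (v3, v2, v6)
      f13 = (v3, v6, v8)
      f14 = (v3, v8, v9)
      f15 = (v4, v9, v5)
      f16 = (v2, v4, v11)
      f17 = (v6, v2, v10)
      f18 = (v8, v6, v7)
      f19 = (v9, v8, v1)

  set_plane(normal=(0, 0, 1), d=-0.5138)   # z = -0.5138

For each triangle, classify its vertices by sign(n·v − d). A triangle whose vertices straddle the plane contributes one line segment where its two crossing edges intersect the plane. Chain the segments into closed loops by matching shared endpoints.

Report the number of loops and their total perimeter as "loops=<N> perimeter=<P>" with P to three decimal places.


loops=1 perimeter=10.253

Straddling triangles (10 of 20):
  (v0,v1,v7) [++-] → (0.733942, 1.50506, -0.5138)–(-0.733942, 1.50506, -0.5138)  len=1.4679
  (v0,v7,v10) [+--] → (-0.733942, 1.50506, -0.5138)–(-1.36902, 0.869985, -0.5138)  len=0.8981
  (v0,v10,v11) [+-+] → (-1.36902, 0.869985, -0.5138)–(-1.7013, 0, -0.5138)  len=0.9313
  (v11,v10,v2) [+-+] → (-1.7013, 0, -0.5138)–(-1.36902, -0.869985, -0.5138)  len=0.9313
  (v7,v1,v8) [-+-] → (0.733942, 1.50506, -0.5138)–(1.36902, 0.869985, -0.5138)  len=0.8981
  (v3,v2,v6) [++-] → (-0.733942, -1.50506, -0.5138)–(0.733942, -1.50506, -0.5138)  len=1.4679
  (v3,v6,v8) [+--] → (0.733942, -1.50506, -0.5138)–(1.36902, -0.869985, -0.5138)  len=0.8981
  (v3,v8,v9) [+-+] → (1.36902, -0.869985, -0.5138)–(1.7013, 0, -0.5138)  len=0.9313
  (v6,v2,v10) [-+-] → (-0.733942, -1.50506, -0.5138)–(-1.36902, -0.869985, -0.5138)  len=0.8981
  (v9,v8,v1) [+-+] → (1.7013, 0, -0.5138)–(1.36902, 0.869985, -0.5138)  len=0.9313

Chained into 1 loop(s):
  loop 1: 10 segments, perimeter = 10.2534
Total perimeter = 10.253


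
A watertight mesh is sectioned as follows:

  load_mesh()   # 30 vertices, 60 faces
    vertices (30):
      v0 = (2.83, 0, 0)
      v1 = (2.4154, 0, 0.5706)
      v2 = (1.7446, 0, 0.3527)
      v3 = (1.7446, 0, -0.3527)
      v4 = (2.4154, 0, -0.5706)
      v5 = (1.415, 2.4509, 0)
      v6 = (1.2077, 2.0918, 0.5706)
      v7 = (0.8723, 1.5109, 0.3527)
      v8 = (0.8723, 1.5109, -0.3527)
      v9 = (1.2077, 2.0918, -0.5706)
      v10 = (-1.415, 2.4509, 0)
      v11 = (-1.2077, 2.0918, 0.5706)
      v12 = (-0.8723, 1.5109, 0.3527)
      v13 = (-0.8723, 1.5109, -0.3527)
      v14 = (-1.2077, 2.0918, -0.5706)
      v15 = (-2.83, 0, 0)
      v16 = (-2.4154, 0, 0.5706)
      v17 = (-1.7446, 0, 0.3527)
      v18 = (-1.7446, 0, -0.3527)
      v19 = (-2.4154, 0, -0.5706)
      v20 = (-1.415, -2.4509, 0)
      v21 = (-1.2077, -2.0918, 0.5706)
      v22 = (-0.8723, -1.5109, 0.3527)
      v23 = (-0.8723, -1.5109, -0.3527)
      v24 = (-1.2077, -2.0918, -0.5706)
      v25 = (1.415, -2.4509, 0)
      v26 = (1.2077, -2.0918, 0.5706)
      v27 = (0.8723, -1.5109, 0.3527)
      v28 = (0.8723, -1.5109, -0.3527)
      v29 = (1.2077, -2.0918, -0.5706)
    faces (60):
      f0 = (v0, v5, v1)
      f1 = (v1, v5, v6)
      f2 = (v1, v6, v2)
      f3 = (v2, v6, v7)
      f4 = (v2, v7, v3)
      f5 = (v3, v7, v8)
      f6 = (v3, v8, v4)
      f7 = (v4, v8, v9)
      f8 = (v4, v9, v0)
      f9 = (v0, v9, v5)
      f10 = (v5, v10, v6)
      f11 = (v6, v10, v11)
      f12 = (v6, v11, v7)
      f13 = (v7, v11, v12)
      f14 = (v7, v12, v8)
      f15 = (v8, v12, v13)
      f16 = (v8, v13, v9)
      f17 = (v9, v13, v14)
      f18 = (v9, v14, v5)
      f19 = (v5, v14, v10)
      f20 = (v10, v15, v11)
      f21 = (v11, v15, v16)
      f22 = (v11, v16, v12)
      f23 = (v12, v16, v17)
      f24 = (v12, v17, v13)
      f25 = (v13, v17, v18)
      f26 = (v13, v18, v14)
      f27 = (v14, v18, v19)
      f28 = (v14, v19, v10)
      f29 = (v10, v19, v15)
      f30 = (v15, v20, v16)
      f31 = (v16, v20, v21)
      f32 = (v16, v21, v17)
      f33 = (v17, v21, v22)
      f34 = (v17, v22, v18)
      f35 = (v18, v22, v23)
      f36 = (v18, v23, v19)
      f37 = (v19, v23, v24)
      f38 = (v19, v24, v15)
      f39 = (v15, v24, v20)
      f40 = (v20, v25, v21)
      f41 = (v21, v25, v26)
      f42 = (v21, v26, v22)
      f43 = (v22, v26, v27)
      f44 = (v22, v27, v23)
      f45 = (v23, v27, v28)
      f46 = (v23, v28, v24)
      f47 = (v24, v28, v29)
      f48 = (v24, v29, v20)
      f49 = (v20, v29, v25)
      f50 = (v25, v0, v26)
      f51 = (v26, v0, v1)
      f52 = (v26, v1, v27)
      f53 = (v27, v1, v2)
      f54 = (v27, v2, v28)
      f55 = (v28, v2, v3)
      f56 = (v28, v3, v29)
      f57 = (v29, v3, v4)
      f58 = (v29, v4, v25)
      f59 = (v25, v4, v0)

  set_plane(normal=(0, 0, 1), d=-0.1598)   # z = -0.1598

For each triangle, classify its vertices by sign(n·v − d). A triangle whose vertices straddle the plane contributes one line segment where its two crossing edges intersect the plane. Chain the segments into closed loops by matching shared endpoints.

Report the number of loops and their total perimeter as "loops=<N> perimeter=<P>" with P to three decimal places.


Straddling triangles (24 of 60):
  (v2,v7,v3) [++-] → (1.50606, 0.413174, -0.1598)–(1.7446, 0, -0.1598)  len=0.4771
  (v3,v7,v8) [-+-] → (1.50606, 0.413174, -0.1598)–(0.8723, 1.5109, -0.1598)  len=1.2675
  (v4,v9,v0) [--+] → (2.37567, 0.585821, -0.1598)–(2.71389, 0, -0.1598)  len=0.6764
  (v0,v9,v5) [+-+] → (2.37567, 0.585821, -0.1598)–(1.35694, 2.35033, -0.1598)  len=2.0375
  (v7,v12,v8) [++-] → (0.395218, 1.5109, -0.1598)–(0.8723, 1.5109, -0.1598)  len=0.4771
  (v8,v12,v13) [-+-] → (0.395218, 1.5109, -0.1598)–(-0.8723, 1.5109, -0.1598)  len=1.2675
  (v9,v14,v5) [--+] → (0.680497, 2.35033, -0.1598)–(1.35694, 2.35033, -0.1598)  len=0.6764
  (v5,v14,v10) [+-+] → (0.680497, 2.35033, -0.1598)–(-1.35694, 2.35033, -0.1598)  len=2.0374
  (v12,v17,v13) [++-] → (-1.11084, 1.09773, -0.1598)–(-0.8723, 1.5109, -0.1598)  len=0.4771
  (v13,v17,v18) [-+-] → (-1.11084, 1.09773, -0.1598)–(-1.7446, 0, -0.1598)  len=1.2675
  (v14,v19,v10) [--+] → (-1.69517, 1.76451, -0.1598)–(-1.35694, 2.35033, -0.1598)  len=0.6764
  (v10,v19,v15) [+-+] → (-1.69517, 1.76451, -0.1598)–(-2.71389, 0, -0.1598)  len=2.0375
  (v17,v22,v18) [++-] → (-1.50606, -0.413174, -0.1598)–(-1.7446, 0, -0.1598)  len=0.4771
  (v18,v22,v23) [-+-] → (-1.50606, -0.413174, -0.1598)–(-0.8723, -1.5109, -0.1598)  len=1.2675
  (v19,v24,v15) [--+] → (-2.37567, -0.585821, -0.1598)–(-2.71389, 0, -0.1598)  len=0.6764
  (v15,v24,v20) [+-+] → (-2.37567, -0.585821, -0.1598)–(-1.35694, -2.35033, -0.1598)  len=2.0375
  (v22,v27,v23) [++-] → (-0.395218, -1.5109, -0.1598)–(-0.8723, -1.5109, -0.1598)  len=0.4771
  (v23,v27,v28) [-+-] → (-0.395218, -1.5109, -0.1598)–(0.8723, -1.5109, -0.1598)  len=1.2675
  (v24,v29,v20) [--+] → (-0.680497, -2.35033, -0.1598)–(-1.35694, -2.35033, -0.1598)  len=0.6764
  (v20,v29,v25) [+-+] → (-0.680497, -2.35033, -0.1598)–(1.35694, -2.35033, -0.1598)  len=2.0374
  (v27,v2,v28) [++-] → (1.11084, -1.09773, -0.1598)–(0.8723, -1.5109, -0.1598)  len=0.4771
  (v28,v2,v3) [-+-] → (1.11084, -1.09773, -0.1598)–(1.7446, 0, -0.1598)  len=1.2675
  (v29,v4,v25) [--+] → (1.69517, -1.76451, -0.1598)–(1.35694, -2.35033, -0.1598)  len=0.6764
  (v25,v4,v0) [+-+] → (1.69517, -1.76451, -0.1598)–(2.71389, 0, -0.1598)  len=2.0375

Chained into 2 loop(s):
  loop 1: 12 segments, perimeter = 10.4677
  loop 2: 12 segments, perimeter = 16.2835
Total perimeter = 26.751

loops=2 perimeter=26.751


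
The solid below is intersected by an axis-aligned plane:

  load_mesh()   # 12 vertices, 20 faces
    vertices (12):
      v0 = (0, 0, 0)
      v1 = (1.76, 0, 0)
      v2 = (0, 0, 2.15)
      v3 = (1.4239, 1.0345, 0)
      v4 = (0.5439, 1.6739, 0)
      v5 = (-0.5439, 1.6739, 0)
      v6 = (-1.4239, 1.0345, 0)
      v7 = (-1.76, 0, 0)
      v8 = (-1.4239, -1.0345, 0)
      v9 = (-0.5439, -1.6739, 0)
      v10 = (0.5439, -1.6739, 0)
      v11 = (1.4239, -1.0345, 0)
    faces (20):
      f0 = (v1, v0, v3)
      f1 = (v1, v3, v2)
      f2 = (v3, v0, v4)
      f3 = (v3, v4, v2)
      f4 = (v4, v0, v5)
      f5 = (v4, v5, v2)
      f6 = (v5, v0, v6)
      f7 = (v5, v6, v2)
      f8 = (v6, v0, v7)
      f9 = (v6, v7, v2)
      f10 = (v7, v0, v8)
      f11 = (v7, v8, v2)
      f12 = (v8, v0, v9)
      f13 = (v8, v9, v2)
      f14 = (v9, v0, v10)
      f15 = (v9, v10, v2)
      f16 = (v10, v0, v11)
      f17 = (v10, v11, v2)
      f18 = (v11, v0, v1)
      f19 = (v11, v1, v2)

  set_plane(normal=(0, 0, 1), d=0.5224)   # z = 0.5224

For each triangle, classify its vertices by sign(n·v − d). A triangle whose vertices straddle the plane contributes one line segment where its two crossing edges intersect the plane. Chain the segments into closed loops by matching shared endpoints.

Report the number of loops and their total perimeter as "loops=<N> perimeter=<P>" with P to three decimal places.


Straddling triangles (10 of 20):
  (v1,v3,v2) [--+] → (1.07793, 0.783141, 0.5224)–(1.33236, 0, 0.5224)  len=0.8234
  (v3,v4,v2) [--+] → (0.411745, 1.26718, 0.5224)–(1.07793, 0.783141, 0.5224)  len=0.8235
  (v4,v5,v2) [--+] → (-0.411745, 1.26718, 0.5224)–(0.411745, 1.26718, 0.5224)  len=0.8235
  (v5,v6,v2) [--+] → (-1.07793, 0.783141, 0.5224)–(-0.411745, 1.26718, 0.5224)  len=0.8235
  (v6,v7,v2) [--+] → (-1.33236, 0, 0.5224)–(-1.07793, 0.783141, 0.5224)  len=0.8234
  (v7,v8,v2) [--+] → (-1.07793, -0.783141, 0.5224)–(-1.33236, 0, 0.5224)  len=0.8234
  (v8,v9,v2) [--+] → (-0.411745, -1.26718, 0.5224)–(-1.07793, -0.783141, 0.5224)  len=0.8235
  (v9,v10,v2) [--+] → (0.411745, -1.26718, 0.5224)–(-0.411745, -1.26718, 0.5224)  len=0.8235
  (v10,v11,v2) [--+] → (1.07793, -0.783141, 0.5224)–(0.411745, -1.26718, 0.5224)  len=0.8235
  (v11,v1,v2) [--+] → (1.33236, 0, 0.5224)–(1.07793, -0.783141, 0.5224)  len=0.8234

Chained into 1 loop(s):
  loop 1: 10 segments, perimeter = 8.2346
Total perimeter = 8.235

loops=1 perimeter=8.235


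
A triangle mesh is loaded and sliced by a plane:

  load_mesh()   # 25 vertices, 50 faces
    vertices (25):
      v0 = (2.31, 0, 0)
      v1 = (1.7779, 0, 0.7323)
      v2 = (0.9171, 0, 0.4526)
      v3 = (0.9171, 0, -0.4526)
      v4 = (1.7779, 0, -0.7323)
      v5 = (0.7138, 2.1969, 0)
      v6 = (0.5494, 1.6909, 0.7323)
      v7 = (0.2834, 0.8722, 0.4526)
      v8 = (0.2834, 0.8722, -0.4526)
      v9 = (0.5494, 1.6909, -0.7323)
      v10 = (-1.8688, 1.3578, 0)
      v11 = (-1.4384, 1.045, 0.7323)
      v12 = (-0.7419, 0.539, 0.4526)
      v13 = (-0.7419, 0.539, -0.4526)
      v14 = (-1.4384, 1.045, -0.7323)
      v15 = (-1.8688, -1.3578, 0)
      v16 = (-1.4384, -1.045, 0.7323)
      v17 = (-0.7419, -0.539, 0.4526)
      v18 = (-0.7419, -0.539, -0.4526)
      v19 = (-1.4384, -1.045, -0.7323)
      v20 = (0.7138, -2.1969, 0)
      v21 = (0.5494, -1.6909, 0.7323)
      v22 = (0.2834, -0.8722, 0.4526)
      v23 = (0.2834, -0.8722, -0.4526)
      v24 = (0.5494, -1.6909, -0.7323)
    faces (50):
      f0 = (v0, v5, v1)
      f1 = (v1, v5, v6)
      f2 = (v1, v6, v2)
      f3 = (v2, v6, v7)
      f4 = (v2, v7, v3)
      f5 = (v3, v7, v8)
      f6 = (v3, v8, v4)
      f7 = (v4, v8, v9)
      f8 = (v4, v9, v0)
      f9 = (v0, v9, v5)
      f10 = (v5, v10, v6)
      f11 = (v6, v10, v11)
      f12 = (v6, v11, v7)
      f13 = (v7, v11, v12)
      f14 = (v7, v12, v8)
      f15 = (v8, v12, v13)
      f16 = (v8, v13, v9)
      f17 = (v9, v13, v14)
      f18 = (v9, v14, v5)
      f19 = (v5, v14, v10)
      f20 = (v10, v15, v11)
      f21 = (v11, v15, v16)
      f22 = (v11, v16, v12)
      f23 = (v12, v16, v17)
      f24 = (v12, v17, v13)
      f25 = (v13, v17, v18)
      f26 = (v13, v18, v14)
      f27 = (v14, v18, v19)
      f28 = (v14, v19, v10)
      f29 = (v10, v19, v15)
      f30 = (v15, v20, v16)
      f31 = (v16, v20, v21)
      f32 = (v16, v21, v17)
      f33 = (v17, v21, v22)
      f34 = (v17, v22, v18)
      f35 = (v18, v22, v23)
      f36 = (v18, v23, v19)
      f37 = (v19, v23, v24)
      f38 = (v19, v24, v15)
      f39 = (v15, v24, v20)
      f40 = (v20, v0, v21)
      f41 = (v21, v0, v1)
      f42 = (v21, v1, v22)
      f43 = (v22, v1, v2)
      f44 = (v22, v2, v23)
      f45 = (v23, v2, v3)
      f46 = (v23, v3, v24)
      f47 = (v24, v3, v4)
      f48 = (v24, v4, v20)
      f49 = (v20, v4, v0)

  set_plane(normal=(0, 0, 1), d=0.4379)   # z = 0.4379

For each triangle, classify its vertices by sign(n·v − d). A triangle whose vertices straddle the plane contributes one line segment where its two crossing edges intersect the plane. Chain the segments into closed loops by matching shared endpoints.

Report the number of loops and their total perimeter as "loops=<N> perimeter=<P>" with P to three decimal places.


Straddling triangles (20 of 50):
  (v0,v5,v1) [--+] → (1.35011, 0.8832, 0.4379)–(1.99182, 0, 0.4379)  len=1.0917
  (v1,v5,v6) [+-+] → (1.35011, 0.8832, 0.4379)–(0.615492, 1.89432, 0.4379)  len=1.2498
  (v2,v7,v3) [++-] → (0.293691, 0.858036, 0.4379)–(0.9171, 0, 0.4379)  len=1.0606
  (v3,v7,v8) [-+-] → (0.293691, 0.858036, 0.4379)–(0.2834, 0.8722, 0.4379)  len=0.0175
  (v5,v10,v6) [--+] → (-0.422767, 1.55699, 0.4379)–(0.615492, 1.89432, 0.4379)  len=1.0917
  (v6,v10,v11) [+-+] → (-0.422767, 1.55699, 0.4379)–(-1.61143, 1.17075, 0.4379)  len=1.2498
  (v7,v12,v8) [++-] → (-0.72525, 0.544411, 0.4379)–(0.2834, 0.8722, 0.4379)  len=1.0606
  (v8,v12,v13) [-+-] → (-0.72525, 0.544411, 0.4379)–(-0.7419, 0.539, 0.4379)  len=0.0175
  (v10,v15,v11) [--+] → (-1.61143, 0.0790239, 0.4379)–(-1.61143, 1.17075, 0.4379)  len=1.0917
  (v11,v15,v16) [+-+] → (-1.61143, 0.0790239, 0.4379)–(-1.61143, -1.17075, 0.4379)  len=1.2498
  (v12,v17,v13) [++-] → (-0.7419, -0.521494, 0.4379)–(-0.7419, 0.539, 0.4379)  len=1.0605
  (v13,v17,v18) [-+-] → (-0.7419, -0.521494, 0.4379)–(-0.7419, -0.539, 0.4379)  len=0.0175
  (v15,v20,v16) [--+] → (-0.57317, -1.50809, 0.4379)–(-1.61143, -1.17075, 0.4379)  len=1.0917
  (v16,v20,v21) [+-+] → (-0.57317, -1.50809, 0.4379)–(0.615492, -1.89432, 0.4379)  len=1.2498
  (v17,v22,v18) [++-] → (0.26675, -0.866789, 0.4379)–(-0.7419, -0.539, 0.4379)  len=1.0606
  (v18,v22,v23) [-+-] → (0.26675, -0.866789, 0.4379)–(0.2834, -0.8722, 0.4379)  len=0.0175
  (v20,v0,v21) [--+] → (1.2572, -1.01112, 0.4379)–(0.615492, -1.89432, 0.4379)  len=1.0917
  (v21,v0,v1) [+-+] → (1.2572, -1.01112, 0.4379)–(1.99182, 0, 0.4379)  len=1.2498
  (v22,v2,v23) [++-] → (0.906809, -0.0141641, 0.4379)–(0.2834, -0.8722, 0.4379)  len=1.0606
  (v23,v2,v3) [-+-] → (0.906809, -0.0141641, 0.4379)–(0.9171, 0, 0.4379)  len=0.0175

Chained into 2 loop(s):
  loop 1: 10 segments, perimeter = 11.7076
  loop 2: 10 segments, perimeter = 5.3904
Total perimeter = 17.098

loops=2 perimeter=17.098


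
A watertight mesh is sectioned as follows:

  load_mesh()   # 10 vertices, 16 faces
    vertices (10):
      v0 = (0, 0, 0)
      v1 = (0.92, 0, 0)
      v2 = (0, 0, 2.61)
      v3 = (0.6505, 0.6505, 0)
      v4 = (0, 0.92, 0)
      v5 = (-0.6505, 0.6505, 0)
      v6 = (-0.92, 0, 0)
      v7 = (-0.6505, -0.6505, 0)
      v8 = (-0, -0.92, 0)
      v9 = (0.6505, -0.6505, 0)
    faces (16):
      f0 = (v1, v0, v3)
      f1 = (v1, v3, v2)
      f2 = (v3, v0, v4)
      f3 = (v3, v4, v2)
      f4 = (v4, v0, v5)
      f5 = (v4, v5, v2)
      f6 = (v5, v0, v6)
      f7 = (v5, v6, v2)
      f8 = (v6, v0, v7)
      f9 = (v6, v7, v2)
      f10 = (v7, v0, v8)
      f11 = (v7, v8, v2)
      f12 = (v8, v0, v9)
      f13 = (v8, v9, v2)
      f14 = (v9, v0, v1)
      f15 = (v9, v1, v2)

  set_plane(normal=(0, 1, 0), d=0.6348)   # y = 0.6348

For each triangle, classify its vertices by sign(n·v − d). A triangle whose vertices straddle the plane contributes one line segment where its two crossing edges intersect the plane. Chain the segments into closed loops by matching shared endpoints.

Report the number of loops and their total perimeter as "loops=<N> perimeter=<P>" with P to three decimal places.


loops=1 perimeter=3.407

Straddling triangles (8 of 16):
  (v1,v0,v3) [--+] → (0.6348, 0.6348, 0)–(0.657004, 0.6348, 0)  len=0.0222
  (v1,v3,v2) [-+-] → (0.657004, 0.6348, 0)–(0.6348, 0.6348, 0.0629931)  len=0.0668
  (v3,v0,v4) [+-+] → (0.6348, 0.6348, 0)–(0, 0.6348, 0)  len=0.6348
  (v3,v4,v2) [++-] → (0, 0.6348, 0.8091)–(0.6348, 0.6348, 0.0629931)  len=0.9796
  (v4,v0,v5) [+-+] → (0, 0.6348, 0)–(-0.6348, 0.6348, 0)  len=0.6348
  (v4,v5,v2) [++-] → (-0.6348, 0.6348, 0.0629931)–(0, 0.6348, 0.8091)  len=0.9796
  (v5,v0,v6) [+--] → (-0.6348, 0.6348, 0)–(-0.657004, 0.6348, 0)  len=0.0222
  (v5,v6,v2) [+--] → (-0.657004, 0.6348, 0)–(-0.6348, 0.6348, 0.0629931)  len=0.0668

Chained into 1 loop(s):
  loop 1: 8 segments, perimeter = 3.4068
Total perimeter = 3.407


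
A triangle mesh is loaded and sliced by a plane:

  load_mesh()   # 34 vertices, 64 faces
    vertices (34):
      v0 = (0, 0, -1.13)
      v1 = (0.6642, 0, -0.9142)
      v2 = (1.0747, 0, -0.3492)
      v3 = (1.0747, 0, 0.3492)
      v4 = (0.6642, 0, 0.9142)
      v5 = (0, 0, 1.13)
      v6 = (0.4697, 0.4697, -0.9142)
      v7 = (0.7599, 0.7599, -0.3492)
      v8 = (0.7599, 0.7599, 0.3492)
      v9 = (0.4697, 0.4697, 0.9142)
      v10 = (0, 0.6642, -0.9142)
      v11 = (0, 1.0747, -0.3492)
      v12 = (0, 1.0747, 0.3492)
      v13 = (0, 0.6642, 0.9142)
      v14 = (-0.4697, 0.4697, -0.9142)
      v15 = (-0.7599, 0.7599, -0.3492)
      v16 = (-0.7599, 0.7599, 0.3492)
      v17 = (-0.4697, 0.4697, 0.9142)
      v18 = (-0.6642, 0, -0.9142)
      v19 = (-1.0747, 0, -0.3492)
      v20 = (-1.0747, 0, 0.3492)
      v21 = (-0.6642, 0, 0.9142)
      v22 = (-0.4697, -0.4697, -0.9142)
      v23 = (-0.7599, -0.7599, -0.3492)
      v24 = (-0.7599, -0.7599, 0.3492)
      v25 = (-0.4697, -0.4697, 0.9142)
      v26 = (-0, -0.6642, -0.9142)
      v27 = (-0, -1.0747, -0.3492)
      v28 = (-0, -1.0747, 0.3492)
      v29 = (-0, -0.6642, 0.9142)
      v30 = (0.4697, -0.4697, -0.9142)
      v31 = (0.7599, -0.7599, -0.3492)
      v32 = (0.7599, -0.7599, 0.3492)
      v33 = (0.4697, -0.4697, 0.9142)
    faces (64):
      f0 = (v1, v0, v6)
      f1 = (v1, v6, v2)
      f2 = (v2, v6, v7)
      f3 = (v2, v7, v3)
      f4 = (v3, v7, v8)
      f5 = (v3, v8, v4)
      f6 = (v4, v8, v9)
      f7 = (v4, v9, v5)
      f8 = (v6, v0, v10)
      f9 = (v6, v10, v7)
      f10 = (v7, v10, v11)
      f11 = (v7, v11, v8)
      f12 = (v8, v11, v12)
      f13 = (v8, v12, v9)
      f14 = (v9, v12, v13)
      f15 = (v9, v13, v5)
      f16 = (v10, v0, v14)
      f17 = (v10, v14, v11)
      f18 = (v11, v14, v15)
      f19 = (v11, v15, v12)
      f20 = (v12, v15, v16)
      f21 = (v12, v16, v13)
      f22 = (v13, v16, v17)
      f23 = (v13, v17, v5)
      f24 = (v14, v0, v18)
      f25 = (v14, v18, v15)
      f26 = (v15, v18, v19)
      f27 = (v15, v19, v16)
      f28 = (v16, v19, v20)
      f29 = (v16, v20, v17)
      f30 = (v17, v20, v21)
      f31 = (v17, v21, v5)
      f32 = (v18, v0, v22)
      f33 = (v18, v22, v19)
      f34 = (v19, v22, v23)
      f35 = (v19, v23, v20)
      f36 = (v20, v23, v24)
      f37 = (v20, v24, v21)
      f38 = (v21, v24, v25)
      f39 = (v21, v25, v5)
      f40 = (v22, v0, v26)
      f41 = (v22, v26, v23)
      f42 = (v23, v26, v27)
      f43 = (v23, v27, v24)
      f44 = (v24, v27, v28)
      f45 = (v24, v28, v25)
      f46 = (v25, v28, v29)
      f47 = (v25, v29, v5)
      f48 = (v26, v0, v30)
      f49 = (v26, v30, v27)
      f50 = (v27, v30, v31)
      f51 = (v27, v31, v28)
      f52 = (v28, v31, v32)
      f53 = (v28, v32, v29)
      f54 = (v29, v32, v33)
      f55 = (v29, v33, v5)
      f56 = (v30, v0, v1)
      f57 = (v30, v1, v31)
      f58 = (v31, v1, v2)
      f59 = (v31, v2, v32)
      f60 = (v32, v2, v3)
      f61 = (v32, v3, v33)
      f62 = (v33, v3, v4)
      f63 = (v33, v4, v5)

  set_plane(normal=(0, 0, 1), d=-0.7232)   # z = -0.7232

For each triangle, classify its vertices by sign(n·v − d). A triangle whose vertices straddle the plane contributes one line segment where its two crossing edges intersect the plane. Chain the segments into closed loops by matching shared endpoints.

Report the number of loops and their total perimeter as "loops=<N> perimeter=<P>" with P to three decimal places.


Straddling triangles (16 of 64):
  (v1,v6,v2) [--+] → (0.674222, 0.310916, -0.7232)–(0.802971, 0, -0.7232)  len=0.3365
  (v2,v6,v7) [+-+] → (0.674222, 0.310916, -0.7232)–(0.567803, 0.567803, -0.7232)  len=0.2781
  (v6,v10,v7) [--+] → (0.256887, 0.696552, -0.7232)–(0.567803, 0.567803, -0.7232)  len=0.3365
  (v7,v10,v11) [+-+] → (0.256887, 0.696552, -0.7232)–(0, 0.802971, -0.7232)  len=0.2781
  (v10,v14,v11) [--+] → (-0.310916, 0.674222, -0.7232)–(0, 0.802971, -0.7232)  len=0.3365
  (v11,v14,v15) [+-+] → (-0.310916, 0.674222, -0.7232)–(-0.567803, 0.567803, -0.7232)  len=0.2781
  (v14,v18,v15) [--+] → (-0.696552, 0.256887, -0.7232)–(-0.567803, 0.567803, -0.7232)  len=0.3365
  (v15,v18,v19) [+-+] → (-0.696552, 0.256887, -0.7232)–(-0.802971, 0, -0.7232)  len=0.2781
  (v18,v22,v19) [--+] → (-0.674222, -0.310916, -0.7232)–(-0.802971, 0, -0.7232)  len=0.3365
  (v19,v22,v23) [+-+] → (-0.674222, -0.310916, -0.7232)–(-0.567803, -0.567803, -0.7232)  len=0.2781
  (v22,v26,v23) [--+] → (-0.256887, -0.696552, -0.7232)–(-0.567803, -0.567803, -0.7232)  len=0.3365
  (v23,v26,v27) [+-+] → (-0.256887, -0.696552, -0.7232)–(0, -0.802971, -0.7232)  len=0.2781
  (v26,v30,v27) [--+] → (0.310916, -0.674222, -0.7232)–(0, -0.802971, -0.7232)  len=0.3365
  (v27,v30,v31) [+-+] → (0.310916, -0.674222, -0.7232)–(0.567803, -0.567803, -0.7232)  len=0.2781
  (v30,v1,v31) [--+] → (0.696552, -0.256887, -0.7232)–(0.567803, -0.567803, -0.7232)  len=0.3365
  (v31,v1,v2) [+-+] → (0.696552, -0.256887, -0.7232)–(0.802971, 0, -0.7232)  len=0.2781

Chained into 1 loop(s):
  loop 1: 16 segments, perimeter = 4.9166
Total perimeter = 4.917

loops=1 perimeter=4.917
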